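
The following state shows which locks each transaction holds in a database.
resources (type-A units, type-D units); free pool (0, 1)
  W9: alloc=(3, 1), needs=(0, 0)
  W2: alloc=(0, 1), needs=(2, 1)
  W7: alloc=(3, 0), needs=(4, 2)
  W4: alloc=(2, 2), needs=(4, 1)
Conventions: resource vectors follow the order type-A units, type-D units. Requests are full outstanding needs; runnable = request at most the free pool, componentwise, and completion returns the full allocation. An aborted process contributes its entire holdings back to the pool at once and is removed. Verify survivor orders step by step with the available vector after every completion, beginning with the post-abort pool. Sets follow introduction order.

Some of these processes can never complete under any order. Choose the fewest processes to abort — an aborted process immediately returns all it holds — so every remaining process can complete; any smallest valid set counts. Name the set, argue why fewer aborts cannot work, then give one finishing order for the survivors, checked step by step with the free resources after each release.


The answer: abort W4.
Key observation: aborting W4 returns (2, 2), and W7 — hopeless before — runs at step 2 with the returned capacity in the pool.
No smaller set exists: with zero aborts the deadlock remains.
One survivor order: W9, W7, W2. Walking it through (post-abort pool first):
  pool = (2, 3)
  W9 needs (0, 0) <= (2, 3) -> finishes; pool += (3, 1) = (5, 4)
  W7 needs (4, 2) <= (5, 4) -> finishes; pool += (3, 0) = (8, 4)
  W2 needs (2, 1) <= (8, 4) -> finishes; pool += (0, 1) = (8, 5)


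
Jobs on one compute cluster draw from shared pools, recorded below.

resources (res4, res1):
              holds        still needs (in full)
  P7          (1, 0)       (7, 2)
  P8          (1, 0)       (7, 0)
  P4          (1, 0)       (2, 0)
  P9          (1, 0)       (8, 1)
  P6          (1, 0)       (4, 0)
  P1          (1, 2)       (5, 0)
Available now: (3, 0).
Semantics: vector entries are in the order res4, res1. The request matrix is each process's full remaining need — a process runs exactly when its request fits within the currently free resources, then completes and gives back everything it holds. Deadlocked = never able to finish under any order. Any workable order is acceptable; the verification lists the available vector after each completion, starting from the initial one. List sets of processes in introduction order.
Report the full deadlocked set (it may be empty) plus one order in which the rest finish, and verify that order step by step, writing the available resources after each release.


The deadlocked set is P7, P8 and P9.
Key observation: P4, P6, P1 can finish, but then (6, 2) is all there is, and the blocked group's res4 demands exceed it.
A valid finishing order for the others: P4, P6, P1. Check, step by step:
  pool = (3, 0)
  run P4 (needs (2, 0), free (3, 0)); after release of (1, 0) the pool is (4, 0)
  run P6 (needs (4, 0), free (4, 0)); after release of (1, 0) the pool is (5, 0)
  run P1 (needs (5, 0), free (5, 0)); after release of (1, 2) the pool is (6, 2)
The stuck group stays short no matter what:
  P7 still needs (7, 2) but only (6, 2) is free — short on res4
  P8 still needs (7, 0) but only (6, 2) is free — short on res4
  P9 still needs (8, 1) but only (6, 2) is free — short on res4


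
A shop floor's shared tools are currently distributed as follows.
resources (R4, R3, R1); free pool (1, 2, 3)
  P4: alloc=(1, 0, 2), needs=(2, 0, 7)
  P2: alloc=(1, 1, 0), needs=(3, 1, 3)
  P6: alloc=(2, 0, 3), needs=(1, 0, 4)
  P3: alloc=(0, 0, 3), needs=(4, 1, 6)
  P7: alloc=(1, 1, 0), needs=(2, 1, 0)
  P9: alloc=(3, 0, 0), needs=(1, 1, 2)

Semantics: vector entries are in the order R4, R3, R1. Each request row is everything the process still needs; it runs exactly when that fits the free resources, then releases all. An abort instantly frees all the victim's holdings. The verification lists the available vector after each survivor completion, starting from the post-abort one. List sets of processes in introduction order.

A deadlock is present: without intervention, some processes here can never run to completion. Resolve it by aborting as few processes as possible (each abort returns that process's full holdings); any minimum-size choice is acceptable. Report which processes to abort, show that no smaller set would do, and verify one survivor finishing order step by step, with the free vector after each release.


Abort P6.
Key observation: P3 could never have finished before the abort; with (2, 0, 3) returned by P6, it fits at step 2.
Minimality: the empty abort set fails — the state is deadlocked as it stands.
One survivor order: P7, P3, P9, P4, P2. Check, step by step (post-abort pool first):
  pool = (3, 2, 6)
  run P7 (needs (2, 1, 0), free (3, 2, 6)); after release of (1, 1, 0) the pool is (4, 3, 6)
  run P3 (needs (4, 1, 6), free (4, 3, 6)); after release of (0, 0, 3) the pool is (4, 3, 9)
  run P9 (needs (1, 1, 2), free (4, 3, 9)); after release of (3, 0, 0) the pool is (7, 3, 9)
  run P4 (needs (2, 0, 7), free (7, 3, 9)); after release of (1, 0, 2) the pool is (8, 3, 11)
  run P2 (needs (3, 1, 3), free (8, 3, 11)); after release of (1, 1, 0) the pool is (9, 4, 11)


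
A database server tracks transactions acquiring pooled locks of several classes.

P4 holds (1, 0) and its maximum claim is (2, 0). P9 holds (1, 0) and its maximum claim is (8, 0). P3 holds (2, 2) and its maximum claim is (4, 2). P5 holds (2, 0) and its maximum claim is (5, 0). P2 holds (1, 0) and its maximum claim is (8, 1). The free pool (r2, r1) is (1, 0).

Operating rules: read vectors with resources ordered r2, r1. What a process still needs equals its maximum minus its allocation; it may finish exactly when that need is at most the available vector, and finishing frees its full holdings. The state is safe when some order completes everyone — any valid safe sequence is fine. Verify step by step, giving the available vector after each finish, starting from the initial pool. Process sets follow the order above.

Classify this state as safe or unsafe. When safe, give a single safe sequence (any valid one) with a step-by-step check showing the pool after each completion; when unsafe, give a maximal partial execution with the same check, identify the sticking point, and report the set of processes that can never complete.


UNSAFE.
Key observation: after P4, P3, P5 complete, (6, 2) is the best the pool ever gets, yet each leftover process wants more r2.
A maximal execution: P4, P3, P5 — then nothing else fits. Step-by-step check:
  pool = (1, 0)
  P4: need (1, 0) fits (1, 0); releases (1, 0), pool now (2, 0)
  P3: need (2, 0) fits (2, 0); releases (2, 2), pool now (4, 2)
  P5: need (3, 0) fits (4, 2); releases (2, 0), pool now (6, 2)
  blocked: P9 wants (7, 0), pool (6, 2) — not enough r2
  blocked: P2 wants (7, 1), pool (6, 2) — not enough r2
Never able to finish: P9 and P2.


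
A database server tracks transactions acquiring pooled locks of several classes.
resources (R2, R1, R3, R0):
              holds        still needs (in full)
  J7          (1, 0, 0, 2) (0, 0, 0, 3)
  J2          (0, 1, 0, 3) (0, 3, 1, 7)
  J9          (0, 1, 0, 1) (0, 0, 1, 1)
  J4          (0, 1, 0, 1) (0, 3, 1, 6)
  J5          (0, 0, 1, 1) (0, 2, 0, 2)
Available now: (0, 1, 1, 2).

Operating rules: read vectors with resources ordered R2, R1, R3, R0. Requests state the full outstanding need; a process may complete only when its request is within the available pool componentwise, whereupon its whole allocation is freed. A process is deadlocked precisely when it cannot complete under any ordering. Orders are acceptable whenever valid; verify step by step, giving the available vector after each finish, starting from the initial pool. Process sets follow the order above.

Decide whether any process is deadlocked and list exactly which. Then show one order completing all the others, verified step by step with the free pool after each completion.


The deadlocked set is J2 and J4.
Key observation: after J9, J7, J5 complete, (1, 2, 2, 6) is the best the pool ever gets, yet each leftover process wants more R1.
A valid finishing order for the others: J9, J7, J5. Check, step by step:
  pool = (0, 1, 1, 2)
  J9 needs (0, 0, 1, 1) <= (0, 1, 1, 2) -> finishes; pool += (0, 1, 0, 1) = (0, 2, 1, 3)
  J7 needs (0, 0, 0, 3) <= (0, 2, 1, 3) -> finishes; pool += (1, 0, 0, 2) = (1, 2, 1, 5)
  J5 needs (0, 2, 0, 2) <= (1, 2, 1, 5) -> finishes; pool += (0, 0, 1, 1) = (1, 2, 2, 6)
The blocked processes can never fit:
  J2 still needs (0, 3, 1, 7) but only (1, 2, 2, 6) is free — short on R1 and R0
  J4 still needs (0, 3, 1, 6) but only (1, 2, 2, 6) is free — short on R1


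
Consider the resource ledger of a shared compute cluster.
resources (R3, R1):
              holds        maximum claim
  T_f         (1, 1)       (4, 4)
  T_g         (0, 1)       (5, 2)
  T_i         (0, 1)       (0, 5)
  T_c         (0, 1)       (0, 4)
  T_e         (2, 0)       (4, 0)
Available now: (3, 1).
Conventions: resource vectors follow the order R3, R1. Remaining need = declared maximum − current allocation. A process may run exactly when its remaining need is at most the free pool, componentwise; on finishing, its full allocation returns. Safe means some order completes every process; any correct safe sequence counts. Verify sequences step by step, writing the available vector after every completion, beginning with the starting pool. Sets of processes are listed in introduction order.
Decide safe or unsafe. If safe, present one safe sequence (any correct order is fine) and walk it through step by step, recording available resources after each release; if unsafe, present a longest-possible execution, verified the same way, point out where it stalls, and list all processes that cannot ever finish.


UNSAFE — no complete ordering exists.
Key observation: the wall is R1: completing T_e, T_g brings the pool only to (5, 2), and all the rest need more.
A maximal execution: T_e, T_g — then nothing else fits. Verifying each step:
  pool = (3, 1)
  T_e: need (2, 0) fits (3, 1); releases (2, 0), pool now (5, 1)
  T_g: need (5, 1) fits (5, 1); releases (0, 1), pool now (5, 2)
  T_f still needs (3, 3) but only (5, 2) is free — short on R1
  T_i still needs (0, 4) but only (5, 2) is free — short on R1
  T_c still needs (0, 3) but only (5, 2) is free — short on R1
Never able to finish: T_f, T_i and T_c.


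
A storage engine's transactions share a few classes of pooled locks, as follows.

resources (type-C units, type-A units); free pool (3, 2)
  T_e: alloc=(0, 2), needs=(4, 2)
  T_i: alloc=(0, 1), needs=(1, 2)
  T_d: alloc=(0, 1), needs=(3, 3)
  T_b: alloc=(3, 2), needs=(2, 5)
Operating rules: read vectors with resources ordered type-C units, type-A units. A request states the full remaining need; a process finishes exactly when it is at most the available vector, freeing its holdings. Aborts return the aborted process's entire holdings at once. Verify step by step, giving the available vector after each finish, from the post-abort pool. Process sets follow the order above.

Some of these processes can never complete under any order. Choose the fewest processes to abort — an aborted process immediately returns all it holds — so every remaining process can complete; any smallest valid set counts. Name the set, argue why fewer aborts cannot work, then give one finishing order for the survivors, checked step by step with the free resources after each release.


The answer: abort T_b.
Key observation: aborting T_b returns (3, 2), and T_e — hopeless before — runs at step 3 with the returned capacity in the pool.
Why nothing smaller works: aborting no one leaves the state deadlocked as given.
The survivors complete as T_i, T_d, T_e. Verifying each step (starting from the post-abort pool):
  pool = (6, 4)
  T_i needs (1, 2) <= (6, 4) -> finishes; pool += (0, 1) = (6, 5)
  T_d needs (3, 3) <= (6, 5) -> finishes; pool += (0, 1) = (6, 6)
  T_e needs (4, 2) <= (6, 6) -> finishes; pool += (0, 2) = (6, 8)


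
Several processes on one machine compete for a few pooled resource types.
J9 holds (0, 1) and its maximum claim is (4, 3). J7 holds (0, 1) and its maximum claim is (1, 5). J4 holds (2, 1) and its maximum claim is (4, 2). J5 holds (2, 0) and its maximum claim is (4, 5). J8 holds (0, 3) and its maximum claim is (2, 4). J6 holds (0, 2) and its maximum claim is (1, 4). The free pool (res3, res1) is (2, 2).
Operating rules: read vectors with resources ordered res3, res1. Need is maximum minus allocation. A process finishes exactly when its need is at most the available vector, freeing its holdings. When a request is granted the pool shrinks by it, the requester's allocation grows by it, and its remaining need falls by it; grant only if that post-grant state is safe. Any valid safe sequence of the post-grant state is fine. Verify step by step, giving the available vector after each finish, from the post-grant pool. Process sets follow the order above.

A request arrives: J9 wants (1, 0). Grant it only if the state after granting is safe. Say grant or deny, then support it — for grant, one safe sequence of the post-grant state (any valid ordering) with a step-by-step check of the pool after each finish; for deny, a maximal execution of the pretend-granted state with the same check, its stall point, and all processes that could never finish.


DENY: after the grant no complete ordering would exist.
Key observation: the pool after J6, J7 is (1, 5); every surviving request exceeds it in res3, so progress ends there.
On the post-grant state, J6, J7 is a maximal run — nothing extends it. Step-by-step check:
  pool = (1, 2)
  run J6 (needs (1, 2), free (1, 2)); after release of (0, 2) the pool is (1, 4)
  run J7 (needs (1, 4), free (1, 4)); after release of (0, 1) the pool is (1, 5)
  blocked: J9 wants (3, 2), pool (1, 5) — not enough res3
  blocked: J4 wants (2, 1), pool (1, 5) — not enough res3
  blocked: J5 wants (2, 5), pool (1, 5) — not enough res3
  blocked: J8 wants (2, 1), pool (1, 5) — not enough res3
Post-grant, the permanently blocked set is J9, J4, J5 and J8.


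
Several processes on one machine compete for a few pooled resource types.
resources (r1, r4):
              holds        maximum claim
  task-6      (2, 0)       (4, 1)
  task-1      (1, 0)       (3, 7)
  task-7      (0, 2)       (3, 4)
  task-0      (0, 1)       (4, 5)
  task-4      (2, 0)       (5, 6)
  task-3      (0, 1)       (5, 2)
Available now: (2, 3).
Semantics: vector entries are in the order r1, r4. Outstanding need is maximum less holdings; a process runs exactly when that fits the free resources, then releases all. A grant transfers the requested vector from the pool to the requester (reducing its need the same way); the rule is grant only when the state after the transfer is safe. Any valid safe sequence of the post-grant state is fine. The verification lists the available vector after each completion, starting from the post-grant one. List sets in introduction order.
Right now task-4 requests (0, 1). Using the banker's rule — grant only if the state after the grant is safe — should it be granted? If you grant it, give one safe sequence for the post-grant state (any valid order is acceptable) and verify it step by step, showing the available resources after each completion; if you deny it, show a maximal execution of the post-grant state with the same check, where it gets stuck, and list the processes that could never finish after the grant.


GRANT — the state after the grant stays safe, e.g. via task-6, task-7, task-0, task-4, task-3, task-1.
Key observation: even at the reduced pool (2, 2), task-6 fits immediately, so safety survives the grant.
Check on the post-grant state, step by step:
  pool = (2, 2)
  run task-6 (needs (2, 1), free (2, 2)); after release of (2, 0) the pool is (4, 2)
  run task-7 (needs (3, 2), free (4, 2)); after release of (0, 2) the pool is (4, 4)
  run task-0 (needs (4, 4), free (4, 4)); after release of (0, 1) the pool is (4, 5)
  run task-4 (needs (3, 5), free (4, 5)); after release of (2, 1) the pool is (6, 6)
  run task-3 (needs (5, 1), free (6, 6)); after release of (0, 1) the pool is (6, 7)
  run task-1 (needs (2, 7), free (6, 7)); after release of (1, 0) the pool is (7, 7)


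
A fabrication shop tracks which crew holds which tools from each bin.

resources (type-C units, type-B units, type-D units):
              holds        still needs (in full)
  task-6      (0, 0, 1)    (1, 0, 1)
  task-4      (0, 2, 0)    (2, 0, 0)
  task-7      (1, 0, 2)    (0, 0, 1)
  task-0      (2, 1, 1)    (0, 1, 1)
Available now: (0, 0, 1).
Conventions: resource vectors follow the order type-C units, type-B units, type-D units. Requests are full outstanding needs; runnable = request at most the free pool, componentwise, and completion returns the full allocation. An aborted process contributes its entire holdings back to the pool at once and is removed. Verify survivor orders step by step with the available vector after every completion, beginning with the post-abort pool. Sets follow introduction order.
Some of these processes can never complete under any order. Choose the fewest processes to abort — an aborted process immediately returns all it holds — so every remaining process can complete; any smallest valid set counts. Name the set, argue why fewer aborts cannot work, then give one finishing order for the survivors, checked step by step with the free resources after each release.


The answer: abort task-0.
Key observation: task-4 had no path to completion before; after the abort of task-0 ((2, 1, 1) returned), step 1 is where it fits.
Minimality: the empty abort set fails — the state is deadlocked as it stands.
Survivors finish in the order: task-4, task-7, task-6. Step-by-step check (pool after the aborts first):
  pool = (2, 1, 2)
  task-4 needs (2, 0, 0) <= (2, 1, 2) -> finishes; pool += (0, 2, 0) = (2, 3, 2)
  task-7 needs (0, 0, 1) <= (2, 3, 2) -> finishes; pool += (1, 0, 2) = (3, 3, 4)
  task-6 needs (1, 0, 1) <= (3, 3, 4) -> finishes; pool += (0, 0, 1) = (3, 3, 5)


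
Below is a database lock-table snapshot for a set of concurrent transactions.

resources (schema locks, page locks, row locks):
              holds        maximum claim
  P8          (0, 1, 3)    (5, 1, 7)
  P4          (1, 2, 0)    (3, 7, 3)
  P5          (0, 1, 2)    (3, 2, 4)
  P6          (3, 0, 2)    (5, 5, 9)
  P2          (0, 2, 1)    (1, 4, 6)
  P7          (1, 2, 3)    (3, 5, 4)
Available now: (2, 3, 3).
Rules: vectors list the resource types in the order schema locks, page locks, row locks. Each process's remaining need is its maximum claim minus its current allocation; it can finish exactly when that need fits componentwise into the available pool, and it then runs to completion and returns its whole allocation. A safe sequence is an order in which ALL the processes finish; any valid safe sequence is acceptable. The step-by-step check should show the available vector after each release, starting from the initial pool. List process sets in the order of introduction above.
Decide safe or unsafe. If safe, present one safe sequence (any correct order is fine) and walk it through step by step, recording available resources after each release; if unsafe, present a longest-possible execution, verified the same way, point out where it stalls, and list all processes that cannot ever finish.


SAFE — a valid safe sequence is P7, P5, P6, P8, P2, P4.
Key observation: P7 marks the first exact bind of the order: its need (2, 3, 1) fits the free (2, 3, 3) with zero slack on a requested resource.
Check, step by step:
  pool = (2, 3, 3)
  P7 needs (2, 3, 1) <= (2, 3, 3) -> finishes; pool += (1, 2, 3) = (3, 5, 6)
  P5 needs (3, 1, 2) <= (3, 5, 6) -> finishes; pool += (0, 1, 2) = (3, 6, 8)
  P6 needs (2, 5, 7) <= (3, 6, 8) -> finishes; pool += (3, 0, 2) = (6, 6, 10)
  P8 needs (5, 0, 4) <= (6, 6, 10) -> finishes; pool += (0, 1, 3) = (6, 7, 13)
  P2 needs (1, 2, 5) <= (6, 7, 13) -> finishes; pool += (0, 2, 1) = (6, 9, 14)
  P4 needs (2, 5, 3) <= (6, 9, 14) -> finishes; pool += (1, 2, 0) = (7, 11, 14)


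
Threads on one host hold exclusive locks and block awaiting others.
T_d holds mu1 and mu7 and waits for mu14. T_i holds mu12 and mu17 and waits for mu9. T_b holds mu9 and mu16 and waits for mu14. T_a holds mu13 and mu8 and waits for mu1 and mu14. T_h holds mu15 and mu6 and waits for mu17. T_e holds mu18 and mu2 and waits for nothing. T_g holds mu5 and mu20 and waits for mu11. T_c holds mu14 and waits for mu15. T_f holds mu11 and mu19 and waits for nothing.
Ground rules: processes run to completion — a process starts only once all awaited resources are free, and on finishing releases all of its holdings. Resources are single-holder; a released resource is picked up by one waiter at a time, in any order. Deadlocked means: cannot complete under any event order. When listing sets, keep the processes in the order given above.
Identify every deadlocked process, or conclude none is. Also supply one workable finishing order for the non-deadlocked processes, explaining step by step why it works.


Deadlocked: T_d, T_i, T_b, T_a, T_h and T_c.
Key observation: nobody on the ring T_c -> T_h -> T_i -> T_b -> T_c can start until another member finishes, which never happens; T_d and T_a wait into the deadlock from upstream.
A valid finishing order for the others: T_f, T_g, T_e.
Walking it through:
  run T_f (it waits on nothing); releases mu11 and mu19
  run T_g (all its waits — mu11 — are resolved); releases mu5 and mu20
  run T_e (it waits on nothing); releases mu18 and mu2


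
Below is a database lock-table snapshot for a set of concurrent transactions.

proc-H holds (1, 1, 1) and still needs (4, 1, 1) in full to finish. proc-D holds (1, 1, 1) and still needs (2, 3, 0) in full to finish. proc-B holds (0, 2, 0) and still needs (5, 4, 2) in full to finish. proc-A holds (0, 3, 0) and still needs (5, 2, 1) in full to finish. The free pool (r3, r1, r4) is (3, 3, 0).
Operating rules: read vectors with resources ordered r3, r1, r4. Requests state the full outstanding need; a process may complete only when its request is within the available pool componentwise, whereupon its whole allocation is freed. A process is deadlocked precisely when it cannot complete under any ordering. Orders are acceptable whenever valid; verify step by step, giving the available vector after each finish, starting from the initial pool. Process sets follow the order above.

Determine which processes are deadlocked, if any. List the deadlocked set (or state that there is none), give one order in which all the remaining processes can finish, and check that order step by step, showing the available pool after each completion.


The deadlocked set is empty.
Key observation: beginning at proc-D, releases accumulate fast enough that every process eventually fits.
One completion order for the rest: proc-D, proc-H, proc-B, proc-A. Check, step by step:
  pool = (3, 3, 0)
  run proc-D (needs (2, 3, 0), free (3, 3, 0)); after release of (1, 1, 1) the pool is (4, 4, 1)
  run proc-H (needs (4, 1, 1), free (4, 4, 1)); after release of (1, 1, 1) the pool is (5, 5, 2)
  run proc-B (needs (5, 4, 2), free (5, 5, 2)); after release of (0, 2, 0) the pool is (5, 7, 2)
  run proc-A (needs (5, 2, 1), free (5, 7, 2)); after release of (0, 3, 0) the pool is (5, 10, 2)


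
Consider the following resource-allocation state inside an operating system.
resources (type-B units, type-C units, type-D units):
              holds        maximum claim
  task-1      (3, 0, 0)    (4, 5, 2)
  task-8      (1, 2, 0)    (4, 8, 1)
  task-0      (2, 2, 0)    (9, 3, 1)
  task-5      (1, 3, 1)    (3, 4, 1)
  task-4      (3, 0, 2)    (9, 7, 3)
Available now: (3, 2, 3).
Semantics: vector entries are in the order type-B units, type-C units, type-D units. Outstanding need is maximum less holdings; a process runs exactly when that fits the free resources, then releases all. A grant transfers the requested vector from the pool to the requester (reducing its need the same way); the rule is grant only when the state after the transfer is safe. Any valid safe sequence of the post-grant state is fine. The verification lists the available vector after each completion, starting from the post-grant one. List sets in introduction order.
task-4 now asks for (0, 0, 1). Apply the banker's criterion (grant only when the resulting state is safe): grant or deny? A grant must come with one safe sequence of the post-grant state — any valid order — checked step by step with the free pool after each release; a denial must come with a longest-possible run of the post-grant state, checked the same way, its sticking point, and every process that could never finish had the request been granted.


GRANT — the state after the grant stays safe, e.g. via task-5, task-1, task-0, task-8, task-4.
Key observation: with (3, 2, 2) left after the transfer, task-5 can run at once — the state stays safe.
Check on the post-grant state, step by step:
  pool = (3, 2, 2)
  task-5 needs (2, 1, 0) <= (3, 2, 2) -> finishes; pool += (1, 3, 1) = (4, 5, 3)
  task-1 needs (1, 5, 2) <= (4, 5, 3) -> finishes; pool += (3, 0, 0) = (7, 5, 3)
  task-0 needs (7, 1, 1) <= (7, 5, 3) -> finishes; pool += (2, 2, 0) = (9, 7, 3)
  task-8 needs (3, 6, 1) <= (9, 7, 3) -> finishes; pool += (1, 2, 0) = (10, 9, 3)
  task-4 needs (6, 7, 0) <= (10, 9, 3) -> finishes; pool += (3, 0, 3) = (13, 9, 6)


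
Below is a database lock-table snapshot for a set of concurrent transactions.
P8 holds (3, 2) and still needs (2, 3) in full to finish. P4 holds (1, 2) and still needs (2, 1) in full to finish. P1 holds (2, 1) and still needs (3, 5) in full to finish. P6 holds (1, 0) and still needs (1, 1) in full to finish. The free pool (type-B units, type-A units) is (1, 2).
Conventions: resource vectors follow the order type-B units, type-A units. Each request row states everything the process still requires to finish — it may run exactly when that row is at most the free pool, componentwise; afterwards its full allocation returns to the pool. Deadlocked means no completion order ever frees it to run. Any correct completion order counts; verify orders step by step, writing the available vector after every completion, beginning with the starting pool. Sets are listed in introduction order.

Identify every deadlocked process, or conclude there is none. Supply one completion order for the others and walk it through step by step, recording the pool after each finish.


The deadlocked set is empty.
Key observation: no deadlock: P6 fits now, and the freed resources carry the rest through.
One completion order for the rest: P6, P4, P8, P1. Step-by-step check:
  pool = (1, 2)
  P6 needs (1, 1) <= (1, 2) -> finishes; pool += (1, 0) = (2, 2)
  P4 needs (2, 1) <= (2, 2) -> finishes; pool += (1, 2) = (3, 4)
  P8 needs (2, 3) <= (3, 4) -> finishes; pool += (3, 2) = (6, 6)
  P1 needs (3, 5) <= (6, 6) -> finishes; pool += (2, 1) = (8, 7)


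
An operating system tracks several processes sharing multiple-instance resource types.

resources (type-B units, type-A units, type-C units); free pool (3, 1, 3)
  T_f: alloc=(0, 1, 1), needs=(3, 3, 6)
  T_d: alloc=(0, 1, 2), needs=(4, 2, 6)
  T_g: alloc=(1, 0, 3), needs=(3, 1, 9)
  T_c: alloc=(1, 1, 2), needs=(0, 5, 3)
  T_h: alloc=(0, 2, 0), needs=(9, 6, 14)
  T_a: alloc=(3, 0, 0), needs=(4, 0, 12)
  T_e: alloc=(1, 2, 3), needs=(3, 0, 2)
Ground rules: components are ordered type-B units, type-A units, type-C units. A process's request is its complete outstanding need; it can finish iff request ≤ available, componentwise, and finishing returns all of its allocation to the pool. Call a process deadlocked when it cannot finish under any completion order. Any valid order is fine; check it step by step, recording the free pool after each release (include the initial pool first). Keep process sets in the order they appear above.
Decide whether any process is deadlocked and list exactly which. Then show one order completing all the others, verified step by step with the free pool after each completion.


No process is deadlocked.
Key observation: starting with T_e, each completion frees enough for the next — no one is permanently blocked.
One completion order for the rest: T_e, T_d, T_f, T_c, T_g, T_a, T_h. Walking it through:
  pool = (3, 1, 3)
  T_e: need (3, 0, 2) fits (3, 1, 3); releases (1, 2, 3), pool now (4, 3, 6)
  T_d: need (4, 2, 6) fits (4, 3, 6); releases (0, 1, 2), pool now (4, 4, 8)
  T_f: need (3, 3, 6) fits (4, 4, 8); releases (0, 1, 1), pool now (4, 5, 9)
  T_c: need (0, 5, 3) fits (4, 5, 9); releases (1, 1, 2), pool now (5, 6, 11)
  T_g: need (3, 1, 9) fits (5, 6, 11); releases (1, 0, 3), pool now (6, 6, 14)
  T_a: need (4, 0, 12) fits (6, 6, 14); releases (3, 0, 0), pool now (9, 6, 14)
  T_h: need (9, 6, 14) fits (9, 6, 14); releases (0, 2, 0), pool now (9, 8, 14)


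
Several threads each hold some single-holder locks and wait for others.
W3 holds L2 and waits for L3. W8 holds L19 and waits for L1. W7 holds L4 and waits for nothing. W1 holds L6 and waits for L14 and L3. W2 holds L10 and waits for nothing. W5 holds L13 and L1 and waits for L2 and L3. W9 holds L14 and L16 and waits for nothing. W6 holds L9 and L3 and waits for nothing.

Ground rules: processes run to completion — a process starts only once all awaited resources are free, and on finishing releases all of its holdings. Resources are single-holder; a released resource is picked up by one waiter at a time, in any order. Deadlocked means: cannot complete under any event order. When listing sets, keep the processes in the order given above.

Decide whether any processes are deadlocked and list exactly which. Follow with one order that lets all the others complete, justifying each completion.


Nothing here is deadlocked.
Key observation: every chain of waits terminates; starting from the processes that wait on nothing, all the rest unlock in turn.
The rest can finish in the order W6, W9, W3, W5, W1, W2, W8, W7.
Step-by-step check:
  run W6 (it waits on nothing); releases L9 and L3
  run W9 (it waits on nothing); releases L14 and L16
  W3: everything it awaited (L3) is free; runs, freeing L2
  W5: everything it awaited (L2 and L3) is free; runs, freeing L13 and L1
  W1: everything it awaited (L14 and L3) is free; runs, freeing L6
  run W2 (it waits on nothing); releases L10
  W8: everything it awaited (L1) is free; runs, freeing L19
  run W7 (it waits on nothing); releases L4


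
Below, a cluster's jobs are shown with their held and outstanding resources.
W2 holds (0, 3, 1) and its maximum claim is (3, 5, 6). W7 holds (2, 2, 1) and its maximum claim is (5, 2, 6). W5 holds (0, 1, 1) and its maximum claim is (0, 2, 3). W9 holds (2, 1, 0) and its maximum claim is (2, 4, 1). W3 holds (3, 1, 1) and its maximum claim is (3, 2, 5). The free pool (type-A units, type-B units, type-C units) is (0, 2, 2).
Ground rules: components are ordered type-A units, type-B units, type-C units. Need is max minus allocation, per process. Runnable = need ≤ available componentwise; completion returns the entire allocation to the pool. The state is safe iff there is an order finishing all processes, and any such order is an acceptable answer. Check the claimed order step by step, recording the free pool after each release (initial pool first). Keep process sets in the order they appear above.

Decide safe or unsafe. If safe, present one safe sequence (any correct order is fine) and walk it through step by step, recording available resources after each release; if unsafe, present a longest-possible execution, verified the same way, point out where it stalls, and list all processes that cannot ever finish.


UNSAFE — no complete ordering exists.
Key observation: even finishing W5, W9 leaves just (2, 4, 3) free — too little type-C units for any of the remaining processes.
Going as far as possible: W5, W9; after that, nothing fits. Step-by-step check:
  pool = (0, 2, 2)
  run W5 (needs (0, 1, 2), free (0, 2, 2)); after release of (0, 1, 1) the pool is (0, 3, 3)
  run W9 (needs (0, 3, 1), free (0, 3, 3)); after release of (2, 1, 0) the pool is (2, 4, 3)
  W2 cannot run: need (3, 2, 5) vs free (2, 4, 3) (insufficient type-A units and type-C units)
  W7 cannot run: need (3, 0, 5) vs free (2, 4, 3) (insufficient type-A units and type-C units)
  W3 cannot run: need (0, 1, 4) vs free (2, 4, 3) (insufficient type-C units)
Never able to finish: W2, W7 and W3.


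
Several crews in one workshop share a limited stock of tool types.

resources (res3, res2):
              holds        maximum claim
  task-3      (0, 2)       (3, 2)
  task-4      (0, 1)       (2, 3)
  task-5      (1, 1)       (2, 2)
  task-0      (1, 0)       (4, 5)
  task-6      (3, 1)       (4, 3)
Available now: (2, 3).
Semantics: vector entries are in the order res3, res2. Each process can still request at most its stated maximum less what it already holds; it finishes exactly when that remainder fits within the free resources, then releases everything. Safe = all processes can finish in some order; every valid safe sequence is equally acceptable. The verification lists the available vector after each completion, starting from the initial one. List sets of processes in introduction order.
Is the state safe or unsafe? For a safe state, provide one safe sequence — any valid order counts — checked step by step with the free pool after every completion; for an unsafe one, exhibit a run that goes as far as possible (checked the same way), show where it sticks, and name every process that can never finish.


SAFE — a valid safe sequence is task-5, task-6, task-0, task-4, task-3.
Key observation: at task-0 the run first touches a limit — (3, 5) against (6, 5), exact on a resource it actually requests.
Check, step by step:
  pool = (2, 3)
  task-5 needs (1, 1) <= (2, 3) -> finishes; pool += (1, 1) = (3, 4)
  task-6 needs (1, 2) <= (3, 4) -> finishes; pool += (3, 1) = (6, 5)
  task-0 needs (3, 5) <= (6, 5) -> finishes; pool += (1, 0) = (7, 5)
  task-4 needs (2, 2) <= (7, 5) -> finishes; pool += (0, 1) = (7, 6)
  task-3 needs (3, 0) <= (7, 6) -> finishes; pool += (0, 2) = (7, 8)


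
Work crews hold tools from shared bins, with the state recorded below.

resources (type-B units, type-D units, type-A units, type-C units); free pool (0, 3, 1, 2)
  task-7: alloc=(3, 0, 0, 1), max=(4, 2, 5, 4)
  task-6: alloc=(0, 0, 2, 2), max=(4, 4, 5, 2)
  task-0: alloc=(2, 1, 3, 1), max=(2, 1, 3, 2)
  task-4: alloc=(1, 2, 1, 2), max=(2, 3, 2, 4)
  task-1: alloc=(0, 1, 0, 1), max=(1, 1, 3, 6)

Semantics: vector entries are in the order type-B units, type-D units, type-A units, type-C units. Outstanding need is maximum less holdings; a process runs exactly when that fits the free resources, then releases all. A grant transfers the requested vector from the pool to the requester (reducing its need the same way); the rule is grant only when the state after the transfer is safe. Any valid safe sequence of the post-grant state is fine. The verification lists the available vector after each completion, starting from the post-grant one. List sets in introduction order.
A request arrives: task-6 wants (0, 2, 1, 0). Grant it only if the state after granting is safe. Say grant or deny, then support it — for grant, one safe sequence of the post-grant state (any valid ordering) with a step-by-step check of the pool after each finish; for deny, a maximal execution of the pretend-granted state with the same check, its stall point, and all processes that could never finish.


DENY: after the grant no complete ordering would exist.
Key observation: after task-0, task-4, task-1 the pool peaks at (3, 5, 4, 6), and each blocked process is short somewhere: task-7 on type-A units; task-6 on type-B units.
On the post-grant state, task-0, task-4, task-1 is a maximal run — nothing extends it. Verifying each step:
  pool = (0, 1, 0, 2)
  run task-0 (needs (0, 0, 0, 1), free (0, 1, 0, 2)); after release of (2, 1, 3, 1) the pool is (2, 2, 3, 3)
  run task-4 (needs (1, 1, 1, 2), free (2, 2, 3, 3)); after release of (1, 2, 1, 2) the pool is (3, 4, 4, 5)
  run task-1 (needs (1, 0, 3, 5), free (3, 4, 4, 5)); after release of (0, 1, 0, 1) the pool is (3, 5, 4, 6)
  task-7 cannot run: need (1, 2, 5, 3) vs free (3, 5, 4, 6) (insufficient type-A units)
  task-6 cannot run: need (4, 2, 2, 0) vs free (3, 5, 4, 6) (insufficient type-B units)
Post-grant, the permanently blocked set is task-7 and task-6.


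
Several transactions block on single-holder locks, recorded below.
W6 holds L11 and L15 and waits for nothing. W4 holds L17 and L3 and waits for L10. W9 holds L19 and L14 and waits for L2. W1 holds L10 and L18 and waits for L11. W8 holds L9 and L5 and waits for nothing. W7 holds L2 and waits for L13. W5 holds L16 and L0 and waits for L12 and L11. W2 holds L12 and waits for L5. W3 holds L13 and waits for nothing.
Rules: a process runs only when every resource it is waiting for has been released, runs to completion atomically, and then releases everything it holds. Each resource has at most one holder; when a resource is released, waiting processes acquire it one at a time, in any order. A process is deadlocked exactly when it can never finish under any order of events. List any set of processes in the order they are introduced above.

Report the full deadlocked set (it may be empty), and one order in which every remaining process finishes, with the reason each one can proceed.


No process is deadlocked.
Key observation: although several processes wait, no cycle exists — each chain bottoms out at a free runner.
One completion order for the rest: W3, W7, W8, W6, W9, W2, W1, W5, W4.
Step-by-step check:
  run W3 (it waits on nothing); releases L13
  run W7 (all its waits — L13 — are resolved); releases L2
  run W8 (it waits on nothing); releases L9 and L5
  run W6 (it waits on nothing); releases L11 and L15
  run W9 (all its waits — L2 — are resolved); releases L19 and L14
  run W2 (all its waits — L5 — are resolved); releases L12
  run W1 (all its waits — L11 — are resolved); releases L10 and L18
  run W5 (all its waits — L12 and L11 — are resolved); releases L16 and L0
  run W4 (all its waits — L10 — are resolved); releases L17 and L3


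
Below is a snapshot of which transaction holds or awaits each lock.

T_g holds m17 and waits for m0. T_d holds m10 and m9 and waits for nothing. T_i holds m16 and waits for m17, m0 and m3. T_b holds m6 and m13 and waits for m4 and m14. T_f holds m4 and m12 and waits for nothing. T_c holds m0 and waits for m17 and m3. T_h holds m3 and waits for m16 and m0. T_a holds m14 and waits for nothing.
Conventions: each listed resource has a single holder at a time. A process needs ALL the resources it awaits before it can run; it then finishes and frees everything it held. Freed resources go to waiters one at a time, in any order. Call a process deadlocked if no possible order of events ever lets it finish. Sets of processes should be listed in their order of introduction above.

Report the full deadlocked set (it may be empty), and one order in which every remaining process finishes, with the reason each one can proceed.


Deadlocked: T_g, T_i, T_c and T_h.
Key observation: nobody on the ring T_g -> T_c -> T_g can start until another member finishes, which never happens; T_i and T_h are caught in further circular waits.
A valid finishing order for the others: T_d, T_f, T_a, T_b.
Check, step by step:
  T_d: no waits; runs immediately, freeing m10 and m9
  T_f: no waits; runs immediately, freeing m4 and m12
  T_a: no waits; runs immediately, freeing m14
  run T_b (all its waits — m4 and m14 — are resolved); releases m6 and m13


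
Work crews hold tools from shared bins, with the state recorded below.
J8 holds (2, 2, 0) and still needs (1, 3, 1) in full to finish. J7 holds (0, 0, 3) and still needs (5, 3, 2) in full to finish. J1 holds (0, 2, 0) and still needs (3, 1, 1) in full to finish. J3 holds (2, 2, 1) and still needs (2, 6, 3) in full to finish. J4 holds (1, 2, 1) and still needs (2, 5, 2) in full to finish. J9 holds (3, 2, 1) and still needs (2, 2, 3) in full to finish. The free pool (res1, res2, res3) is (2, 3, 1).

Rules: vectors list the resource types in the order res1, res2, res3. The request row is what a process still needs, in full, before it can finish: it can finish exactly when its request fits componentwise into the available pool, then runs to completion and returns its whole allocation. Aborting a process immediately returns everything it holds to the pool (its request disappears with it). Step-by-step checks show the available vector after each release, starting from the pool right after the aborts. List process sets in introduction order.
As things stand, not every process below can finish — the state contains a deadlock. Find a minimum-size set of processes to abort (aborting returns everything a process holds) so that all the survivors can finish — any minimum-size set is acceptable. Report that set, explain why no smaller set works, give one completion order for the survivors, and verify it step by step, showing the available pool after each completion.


Minimum abort set: J7.
Key observation: before aborting J7, J9 was permanently blocked — no order could ever run it; afterwards it completes at step 1.
Why nothing smaller works: aborting no one leaves the state deadlocked as given.
One survivor order: J9, J4, J3, J8, J1. Check, step by step (post-abort pool first):
  pool = (2, 3, 4)
  J9: need (2, 2, 3) fits (2, 3, 4); releases (3, 2, 1), pool now (5, 5, 5)
  J4: need (2, 5, 2) fits (5, 5, 5); releases (1, 2, 1), pool now (6, 7, 6)
  J3: need (2, 6, 3) fits (6, 7, 6); releases (2, 2, 1), pool now (8, 9, 7)
  J8: need (1, 3, 1) fits (8, 9, 7); releases (2, 2, 0), pool now (10, 11, 7)
  J1: need (3, 1, 1) fits (10, 11, 7); releases (0, 2, 0), pool now (10, 13, 7)
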